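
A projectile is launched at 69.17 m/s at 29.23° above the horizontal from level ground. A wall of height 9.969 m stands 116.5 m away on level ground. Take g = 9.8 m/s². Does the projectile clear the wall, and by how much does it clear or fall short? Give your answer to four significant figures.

Yes — it clears the wall by 36.97 m.

v_x = 69.17 cos 29.23° = 60.362 m/s; v_y0 = 69.17 sin 29.23° = 33.777 m/s.
Time to reach the wall: t = 116.5 / 60.362 = 1.9300 s.
Height at that point: y = 33.777×1.9300 − 4.900×1.9300² = 46.938 m.
That is 46.938 − 9.969 = 36.97 m above the top of the wall, so the projectile clears it.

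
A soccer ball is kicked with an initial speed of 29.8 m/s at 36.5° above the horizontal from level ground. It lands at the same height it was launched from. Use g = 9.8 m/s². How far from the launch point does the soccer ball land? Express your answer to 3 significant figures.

Components: v_x = 29.8 cos 36.5° = 23.95 m/s, v_y = 29.8 sin 36.5° = 17.73 m/s.
Time of flight (same landing height): t = 2 v_y / g = 2 × 17.73 / 9.8 = 3.618 s.
Range: R = v_x · t = 23.95 × 3.618 = 86.7 m.

86.7 m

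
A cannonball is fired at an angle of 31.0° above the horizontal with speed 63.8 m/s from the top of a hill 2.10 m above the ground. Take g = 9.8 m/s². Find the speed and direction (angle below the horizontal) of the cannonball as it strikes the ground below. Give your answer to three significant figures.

64.1 m/s at 31.5° below the horizontal

v_x = 63.8 cos 31.0° = 54.69 m/s (constant).
|v_y| at impact = √((32.86)² + 2×9.8×2.10) = 33.48 m/s.
Speed = √(54.69² + 33.48²) = 64.1 m/s; angle = arctan(33.48/54.69) = 31.5° below horizontal.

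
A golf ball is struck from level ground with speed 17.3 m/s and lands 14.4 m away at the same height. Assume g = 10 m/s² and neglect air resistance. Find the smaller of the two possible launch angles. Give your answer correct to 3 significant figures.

Level-ground range: R = v₀² sin(2θ)/g ⇒ sin 2θ = R g / v₀² = 14.4×10/17.3² = 0.4811.
2θ = arcsin(0.4811) = 28.76° or 180° − 28.76° = 151.24°.
So θ = 14.4° or θ = 75.6°.

14.4°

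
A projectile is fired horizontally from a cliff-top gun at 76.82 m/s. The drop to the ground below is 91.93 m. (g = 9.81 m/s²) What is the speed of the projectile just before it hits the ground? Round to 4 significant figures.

Fall time: t = √(2 × 91.93 / 9.81) = 4.3292 s.
At impact: v_x = 76.82 m/s (unchanged), v_y = g t = 9.81 × 4.3292 = 42.469 m/s.
Speed = √(v_x² + v_y²) = √(5901.3 + 1803.6) = 87.78 m/s.

87.78 m/s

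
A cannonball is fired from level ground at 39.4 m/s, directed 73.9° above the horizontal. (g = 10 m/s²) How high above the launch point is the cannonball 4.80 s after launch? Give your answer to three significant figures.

v_y0 = 39.4 sin 73.9° = 37.85 m/s.
y(t) = v_y0 t − ½ g t² = 37.85×4.80 − 5.000×4.80² = 66.5 m.

66.5 m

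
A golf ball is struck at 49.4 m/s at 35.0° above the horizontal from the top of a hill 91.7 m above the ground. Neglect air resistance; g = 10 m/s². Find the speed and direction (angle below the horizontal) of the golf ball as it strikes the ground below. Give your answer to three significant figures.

65.4 m/s at 51.8° below the horizontal

v_x = 49.4 cos 35.0° = 40.47 m/s (constant).
|v_y| at impact = √((28.33)² + 2×10×91.7) = 51.35 m/s.
Speed = √(40.47² + 51.35²) = 65.4 m/s; angle = arctan(51.35/40.47) = 51.8° below horizontal.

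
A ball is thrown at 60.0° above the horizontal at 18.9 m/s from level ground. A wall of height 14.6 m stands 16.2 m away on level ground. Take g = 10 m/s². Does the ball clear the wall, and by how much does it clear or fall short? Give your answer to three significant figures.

No — it falls 1.23 m short of clearing the wall.

v_x = 18.9 cos 60.0° = 9.450 m/s; v_y0 = 18.9 sin 60.0° = 16.37 m/s.
Time to reach the wall: t = 16.2 / 9.450 = 1.714 s.
Height at that point: y = 16.37×1.714 − 5.000×1.714² = 13.37 m.
That is 14.6 − 13.37 = 1.23 m below the top of the wall, so the ball does not clear it.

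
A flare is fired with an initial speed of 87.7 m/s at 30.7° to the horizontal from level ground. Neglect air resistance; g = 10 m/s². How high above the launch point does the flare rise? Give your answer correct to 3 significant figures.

Vertical component of launch velocity: v_y = 87.7 sin 30.7° = 44.77 m/s.
At the highest point the vertical velocity is zero, so v_y² = 2 g h_max.
h_max = (44.77)² / (2 × 10) = 2004 / 20.00 = 100 m.

100 m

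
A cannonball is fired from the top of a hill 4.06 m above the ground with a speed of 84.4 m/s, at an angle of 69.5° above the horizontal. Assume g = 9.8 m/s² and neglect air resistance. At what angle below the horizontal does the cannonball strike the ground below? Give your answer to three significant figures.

v_x = 84.4 cos 69.5° = 29.56 m/s.
At impact |v_y| = √(v_y0² + 2 g h) = √(79.06² + 2×9.8×4.06) = 79.56 m/s.
Angle below horizontal = arctan(|v_y| / v_x) = arctan(79.56 / 29.56) = 69.6°.

69.6°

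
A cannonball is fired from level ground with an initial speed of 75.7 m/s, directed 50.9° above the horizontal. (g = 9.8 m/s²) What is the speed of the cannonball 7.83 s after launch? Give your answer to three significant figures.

51.0 m/s

v_x = 75.7 cos 50.9° = 47.74 m/s (constant).
v_y(t) = 75.7 sin 50.9° − g t = 58.75 − 9.8 × 7.83 = -17.98 m/s.
Speed = √(v_x² + v_y²) = √(2279 + 323.3) = 51.0 m/s.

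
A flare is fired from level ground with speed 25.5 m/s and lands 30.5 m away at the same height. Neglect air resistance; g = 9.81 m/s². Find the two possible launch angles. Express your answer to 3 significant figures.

Level-ground range: R = v₀² sin(2θ)/g ⇒ sin 2θ = R g / v₀² = 30.5×9.81/25.5² = 0.4601.
2θ = arcsin(0.4601) = 27.39° or 180° − 27.39° = 152.61°.
So θ = 13.7° or θ = 76.3°.

13.7° and 76.3°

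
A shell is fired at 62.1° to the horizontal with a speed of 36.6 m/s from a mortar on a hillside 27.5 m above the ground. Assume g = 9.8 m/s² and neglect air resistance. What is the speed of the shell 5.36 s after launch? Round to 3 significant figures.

v_x = 36.6 cos 62.1° = 17.13 m/s (constant).
v_y(t) = 36.6 sin 62.1° − g t = 32.35 − 9.8 × 5.36 = -20.18 m/s.
Speed = √(v_x² + v_y²) = √(293.4 + 407.2) = 26.5 m/s.

26.5 m/s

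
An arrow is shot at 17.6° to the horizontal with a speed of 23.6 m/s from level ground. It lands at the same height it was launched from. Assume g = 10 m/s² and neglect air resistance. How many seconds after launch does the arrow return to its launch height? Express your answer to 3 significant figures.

1.43 s

Vertical component: v_y = 23.6 sin 17.6° = 7.136 m/s.
For a projectile landing at launch height, time of flight is t = 2 v_y / g = 2 × 7.136 / 10 = 1.43 s.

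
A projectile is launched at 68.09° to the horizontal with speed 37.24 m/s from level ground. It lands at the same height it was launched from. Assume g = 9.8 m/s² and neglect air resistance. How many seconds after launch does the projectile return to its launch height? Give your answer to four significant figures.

Vertical component: v_y = 37.24 sin 68.09° = 34.550 m/s.
For a projectile landing at launch height, time of flight is t = 2 v_y / g = 2 × 34.550 / 9.8 = 7.051 s.

7.051 s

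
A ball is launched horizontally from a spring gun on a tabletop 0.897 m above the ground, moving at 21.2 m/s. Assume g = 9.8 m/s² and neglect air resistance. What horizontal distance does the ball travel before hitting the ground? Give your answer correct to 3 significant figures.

9.07 m

Initial vertical velocity is zero, so the fall time comes from h = ½ g t²: t = √(2 × 0.897 / 9.8) = 0.4279 s.
Horizontal motion is uniform at 21.2 m/s, so x = 21.2 × 0.4279 = 9.07 m.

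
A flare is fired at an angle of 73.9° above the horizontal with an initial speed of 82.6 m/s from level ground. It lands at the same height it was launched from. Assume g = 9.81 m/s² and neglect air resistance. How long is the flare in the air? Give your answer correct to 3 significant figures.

16.2 s

Vertical component: v_y = 82.6 sin 73.9° = 79.36 m/s.
For a projectile landing at launch height, time of flight is t = 2 v_y / g = 2 × 79.36 / 9.81 = 16.2 s.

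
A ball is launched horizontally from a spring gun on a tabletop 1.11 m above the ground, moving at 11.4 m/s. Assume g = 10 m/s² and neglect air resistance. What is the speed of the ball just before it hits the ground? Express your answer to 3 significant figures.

Fall time: t = √(2 × 1.11 / 10) = 0.4712 s.
At impact: v_x = 11.4 m/s (unchanged), v_y = g t = 10 × 0.4712 = 4.712 m/s.
Speed = √(v_x² + v_y²) = √(130.0 + 22.20) = 12.3 m/s.

12.3 m/s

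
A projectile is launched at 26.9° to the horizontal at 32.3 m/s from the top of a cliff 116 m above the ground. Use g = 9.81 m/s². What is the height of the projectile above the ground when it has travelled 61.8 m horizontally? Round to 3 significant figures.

v_x = 32.3 cos 26.9° = 28.81 m/s, v_y0 = 32.3 sin 26.9° = 14.61 m/s.
Time to reach x = 61.8 m: t = x / v_x = 61.8 / 28.81 = 2.145 s.
y = 116 + v_y0 t − ½ g t² = 116 + 14.61×2.145 − 4.905×2.145² = 125 m.

125 m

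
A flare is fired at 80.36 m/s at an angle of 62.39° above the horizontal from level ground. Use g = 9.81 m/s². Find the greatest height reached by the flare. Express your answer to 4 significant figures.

258.4 m

Vertical component of launch velocity: v_y = 80.36 sin 62.39° = 71.209 m/s.
At the highest point the vertical velocity is zero, so v_y² = 2 g h_max.
h_max = (71.209)² / (2 × 9.81) = 5070.7 / 19.62 = 258.4 m.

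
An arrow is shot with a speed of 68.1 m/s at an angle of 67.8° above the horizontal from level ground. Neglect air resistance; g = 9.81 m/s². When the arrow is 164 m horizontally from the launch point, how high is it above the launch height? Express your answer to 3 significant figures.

v_x = 68.1 cos 67.8° = 25.73 m/s, v_y0 = 68.1 sin 67.8° = 63.05 m/s.
Time to reach x = 164 m: t = x / v_x = 164 / 25.73 = 6.374 s.
y = v_y0 t − ½ g t² = 63.05×6.374 − 4.905×6.374² = 203 m.

203 m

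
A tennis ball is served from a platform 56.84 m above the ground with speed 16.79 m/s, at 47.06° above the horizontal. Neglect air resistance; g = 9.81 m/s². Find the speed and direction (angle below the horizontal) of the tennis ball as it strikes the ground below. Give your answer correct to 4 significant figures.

v_x = 16.79 cos 47.06° = 11.438 m/s (constant).
|v_y| at impact = √((12.291)² + 2×9.81×56.84) = 35.585 m/s.
Speed = √(11.438² + 35.585²) = 37.38 m/s; angle = arctan(35.585/11.438) = 72.18° below horizontal.

37.38 m/s at 72.18° below the horizontal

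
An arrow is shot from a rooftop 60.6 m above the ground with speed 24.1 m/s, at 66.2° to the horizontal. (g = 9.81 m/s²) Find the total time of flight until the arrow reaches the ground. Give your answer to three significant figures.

6.42 s

Vertical component: v_y = 24.1 sin 66.2° = 22.05 m/s.
Taking up as positive with launch at y = 60.6 m, landing at y = 0: 0 = 60.6 + 22.05 t − ½(9.81) t².
Solving 4.905 t² − 22.05 t − 60.6 = 0 gives t = [22.05 + √(22.05² + 4·4.905·60.6)] / 9.810 = 6.42 s.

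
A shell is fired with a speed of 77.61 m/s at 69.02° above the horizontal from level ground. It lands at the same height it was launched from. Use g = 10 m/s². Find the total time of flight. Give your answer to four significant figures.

14.49 s

Vertical component: v_y = 77.61 sin 69.02° = 72.465 m/s.
For a projectile landing at launch height, time of flight is t = 2 v_y / g = 2 × 72.465 / 10 = 14.49 s.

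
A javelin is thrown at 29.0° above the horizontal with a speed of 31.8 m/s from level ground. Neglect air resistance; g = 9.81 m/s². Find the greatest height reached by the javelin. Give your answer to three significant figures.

12.1 m

Vertical component of launch velocity: v_y = 31.8 sin 29.0° = 15.42 m/s.
At the highest point the vertical velocity is zero, so v_y² = 2 g h_max.
h_max = (15.42)² / (2 × 9.81) = 237.8 / 19.62 = 12.1 m.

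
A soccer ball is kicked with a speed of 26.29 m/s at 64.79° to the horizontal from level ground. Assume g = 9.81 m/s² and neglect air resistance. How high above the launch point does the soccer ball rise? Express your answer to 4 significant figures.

Vertical component of launch velocity: v_y = 26.29 sin 64.79° = 23.786 m/s.
At the highest point the vertical velocity is zero, so v_y² = 2 g h_max.
h_max = (23.786)² / (2 × 9.81) = 565.77 / 19.62 = 28.84 m.

28.84 m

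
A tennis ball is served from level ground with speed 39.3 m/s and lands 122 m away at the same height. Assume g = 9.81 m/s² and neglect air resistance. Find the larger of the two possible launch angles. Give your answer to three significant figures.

64.6°

Level-ground range: R = v₀² sin(2θ)/g ⇒ sin 2θ = R g / v₀² = 122×9.81/39.3² = 0.7749.
2θ = arcsin(0.7749) = 50.80° or 180° − 50.80° = 129.20°.
So θ = 25.4° or θ = 64.6°.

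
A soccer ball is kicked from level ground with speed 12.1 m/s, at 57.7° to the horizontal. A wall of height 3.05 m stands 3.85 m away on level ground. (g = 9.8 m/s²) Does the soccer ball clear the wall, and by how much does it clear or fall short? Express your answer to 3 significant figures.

v_x = 12.1 cos 57.7° = 6.466 m/s; v_y0 = 12.1 sin 57.7° = 10.23 m/s.
Time to reach the wall: t = 3.85 / 6.466 = 0.5954 s.
Height at that point: y = 10.23×0.5954 − 4.900×0.5954² = 4.354 m.
That is 4.354 − 3.05 = 1.30 m above the top of the wall, so the soccer ball clears it.

Yes — it clears the wall by 1.30 m.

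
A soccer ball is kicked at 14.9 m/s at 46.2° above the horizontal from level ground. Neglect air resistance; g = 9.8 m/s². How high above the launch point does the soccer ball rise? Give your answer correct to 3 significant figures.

Vertical component of launch velocity: v_y = 14.9 sin 46.2° = 10.75 m/s.
At the highest point the vertical velocity is zero, so v_y² = 2 g h_max.
h_max = (10.75)² / (2 × 9.8) = 115.6 / 19.60 = 5.90 m.

5.90 m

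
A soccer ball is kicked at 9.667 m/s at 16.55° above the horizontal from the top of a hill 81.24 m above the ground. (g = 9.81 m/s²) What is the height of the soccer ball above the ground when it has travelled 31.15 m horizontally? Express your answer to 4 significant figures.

35.07 m

v_x = 9.667 cos 16.55° = 9.2665 m/s, v_y0 = 9.667 sin 16.55° = 2.7537 m/s.
Time to reach x = 31.15 m: t = x / v_x = 31.15 / 9.2665 = 3.3616 s.
y = 81.24 + v_y0 t − ½ g t² = 81.24 + 2.7537×3.3616 − 4.905×3.3616² = 35.07 m.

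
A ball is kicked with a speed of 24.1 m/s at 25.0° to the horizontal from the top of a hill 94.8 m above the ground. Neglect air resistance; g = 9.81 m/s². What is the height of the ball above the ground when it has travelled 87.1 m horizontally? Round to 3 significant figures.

v_x = 24.1 cos 25.0° = 21.84 m/s, v_y0 = 24.1 sin 25.0° = 10.19 m/s.
Time to reach x = 87.1 m: t = x / v_x = 87.1 / 21.84 = 3.988 s.
y = 94.8 + v_y0 t − ½ g t² = 94.8 + 10.19×3.988 − 4.905×3.988² = 57.4 m.

57.4 m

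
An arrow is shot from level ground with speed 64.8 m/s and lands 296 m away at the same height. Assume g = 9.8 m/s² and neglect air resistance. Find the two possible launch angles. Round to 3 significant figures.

21.8° and 68.2°

Level-ground range: R = v₀² sin(2θ)/g ⇒ sin 2θ = R g / v₀² = 296×9.8/64.8² = 0.6908.
2θ = arcsin(0.6908) = 43.69° or 180° − 43.69° = 136.31°.
So θ = 21.8° or θ = 68.2°.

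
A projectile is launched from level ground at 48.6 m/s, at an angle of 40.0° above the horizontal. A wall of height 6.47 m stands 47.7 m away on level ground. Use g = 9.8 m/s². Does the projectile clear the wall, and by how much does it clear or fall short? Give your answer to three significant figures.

Yes — it clears the wall by 25.5 m.

v_x = 48.6 cos 40.0° = 37.23 m/s; v_y0 = 48.6 sin 40.0° = 31.24 m/s.
Time to reach the wall: t = 47.7 / 37.23 = 1.281 s.
Height at that point: y = 31.24×1.281 − 4.900×1.281² = 31.98 m.
That is 31.98 − 6.47 = 25.5 m above the top of the wall, so the projectile clears it.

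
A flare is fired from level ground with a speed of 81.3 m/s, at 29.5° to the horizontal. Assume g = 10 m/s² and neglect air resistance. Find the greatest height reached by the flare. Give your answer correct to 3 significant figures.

80.1 m

Vertical component of launch velocity: v_y = 81.3 sin 29.5° = 40.03 m/s.
At the highest point the vertical velocity is zero, so v_y² = 2 g h_max.
h_max = (40.03)² / (2 × 10) = 1602 / 20.00 = 80.1 m.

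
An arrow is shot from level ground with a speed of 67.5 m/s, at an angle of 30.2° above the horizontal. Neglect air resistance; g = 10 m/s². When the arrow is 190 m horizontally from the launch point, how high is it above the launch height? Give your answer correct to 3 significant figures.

57.5 m

v_x = 67.5 cos 30.2° = 58.34 m/s, v_y0 = 67.5 sin 30.2° = 33.95 m/s.
Time to reach x = 190 m: t = x / v_x = 190 / 58.34 = 3.257 s.
y = v_y0 t − ½ g t² = 33.95×3.257 − 5.000×3.257² = 57.5 m.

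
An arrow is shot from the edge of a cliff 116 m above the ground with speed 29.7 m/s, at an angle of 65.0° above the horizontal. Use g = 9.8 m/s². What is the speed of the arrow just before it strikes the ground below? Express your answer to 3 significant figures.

v_x = 29.7 cos 65.0° = 12.55 m/s is unchanged throughout.
For the vertical component, v_y² = v_y0² + 2 g h = (26.92)² + 2×9.8×116 = 2998, so |v_y| = 54.75 m/s.
Impact speed = √(v_x² + v_y²) = √(157.5 + 2998) = 56.2 m/s.

56.2 m/s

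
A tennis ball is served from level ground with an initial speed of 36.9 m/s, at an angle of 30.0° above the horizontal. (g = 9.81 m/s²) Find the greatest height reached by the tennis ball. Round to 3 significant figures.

17.3 m

Vertical component of launch velocity: v_y = 36.9 sin 30.0° = 18.45 m/s.
At the highest point the vertical velocity is zero, so v_y² = 2 g h_max.
h_max = (18.45)² / (2 × 9.81) = 340.4 / 19.62 = 17.3 m.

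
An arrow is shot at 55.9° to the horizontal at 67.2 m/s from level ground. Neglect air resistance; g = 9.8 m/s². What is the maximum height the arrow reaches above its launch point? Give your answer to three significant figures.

158 m

Vertical component of launch velocity: v_y = 67.2 sin 55.9° = 55.65 m/s.
At the highest point the vertical velocity is zero, so v_y² = 2 g h_max.
h_max = (55.65)² / (2 × 9.8) = 3097 / 19.60 = 158 m.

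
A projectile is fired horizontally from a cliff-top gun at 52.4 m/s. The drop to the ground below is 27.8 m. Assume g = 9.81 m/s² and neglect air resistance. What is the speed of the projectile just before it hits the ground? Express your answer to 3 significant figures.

57.4 m/s

Fall time: t = √(2 × 27.8 / 9.81) = 2.381 s.
At impact: v_x = 52.4 m/s (unchanged), v_y = g t = 9.81 × 2.381 = 23.36 m/s.
Speed = √(v_x² + v_y²) = √(2746 + 545.7) = 57.4 m/s.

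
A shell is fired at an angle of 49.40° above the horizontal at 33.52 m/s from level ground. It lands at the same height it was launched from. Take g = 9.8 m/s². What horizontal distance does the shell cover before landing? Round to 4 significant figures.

Components: v_x = 33.52 cos 49.40° = 21.814 m/s, v_y = 33.52 sin 49.40° = 25.451 m/s.
Time of flight (same landing height): t = 2 v_y / g = 2 × 25.451 / 9.8 = 5.1941 s.
Range: R = v_x · t = 21.814 × 5.1941 = 113.3 m.

113.3 m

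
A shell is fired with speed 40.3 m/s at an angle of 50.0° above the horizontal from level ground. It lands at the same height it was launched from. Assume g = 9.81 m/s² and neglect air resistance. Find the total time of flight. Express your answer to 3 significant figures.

6.29 s

Vertical component: v_y = 40.3 sin 50.0° = 30.87 m/s.
For a projectile landing at launch height, time of flight is t = 2 v_y / g = 2 × 30.87 / 9.81 = 6.29 s.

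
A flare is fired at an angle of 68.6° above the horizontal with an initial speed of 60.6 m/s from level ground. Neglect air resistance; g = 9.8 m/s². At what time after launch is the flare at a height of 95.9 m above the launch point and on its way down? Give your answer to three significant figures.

v_y0 = 60.6 sin 68.6° = 56.42 m/s.
Set y = v_y0 t − ½ g t² = 95.9: 4.900 t² − 56.42 t + 95.9 = 0.
t = [56.42 ± √(3183 − 1880)] / 9.8 = (56.42 ± 36.10) / 9.8, giving t = 2.07 s or t = 9.44 s.
On the way down corresponds to the larger root: t = 9.44 s.

9.44 s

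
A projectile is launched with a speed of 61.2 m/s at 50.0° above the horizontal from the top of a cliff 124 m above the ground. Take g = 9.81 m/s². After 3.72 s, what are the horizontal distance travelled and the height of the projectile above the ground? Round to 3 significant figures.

v_x = 61.2 cos 50.0° = 39.34 m/s; v_y0 = 61.2 sin 50.0° = 46.88 m/s.
x = v_x t = 39.34 × 3.72 = 146 m.
y = 124 + v_y0 t − ½ g t² = 231 m.

x = 146 m, y = 231 m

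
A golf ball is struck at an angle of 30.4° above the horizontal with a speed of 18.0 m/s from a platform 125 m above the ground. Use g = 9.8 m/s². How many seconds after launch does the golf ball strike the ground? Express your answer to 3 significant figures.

6.07 s

Vertical component: v_y = 18.0 sin 30.4° = 9.109 m/s.
Taking up as positive with launch at y = 125 m, landing at y = 0: 0 = 125 + 9.109 t − ½(9.8) t².
Solving 4.900 t² − 9.109 t − 125 = 0 gives t = [9.109 + √(9.109² + 4·4.900·125)] / 9.800 = 6.07 s.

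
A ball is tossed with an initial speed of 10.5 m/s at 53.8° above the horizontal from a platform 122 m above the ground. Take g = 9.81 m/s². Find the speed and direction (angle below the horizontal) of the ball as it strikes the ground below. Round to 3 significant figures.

50.0 m/s at 82.9° below the horizontal

v_x = 10.5 cos 53.8° = 6.201 m/s (constant).
|v_y| at impact = √((8.473)² + 2×9.81×122) = 49.65 m/s.
Speed = √(6.201² + 49.65²) = 50.0 m/s; angle = arctan(49.65/6.201) = 82.9° below horizontal.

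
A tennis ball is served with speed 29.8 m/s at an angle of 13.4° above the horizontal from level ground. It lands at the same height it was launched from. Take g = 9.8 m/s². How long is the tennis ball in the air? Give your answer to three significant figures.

Vertical component: v_y = 29.8 sin 13.4° = 6.906 m/s.
For a projectile landing at launch height, time of flight is t = 2 v_y / g = 2 × 6.906 / 9.8 = 1.41 s.

1.41 s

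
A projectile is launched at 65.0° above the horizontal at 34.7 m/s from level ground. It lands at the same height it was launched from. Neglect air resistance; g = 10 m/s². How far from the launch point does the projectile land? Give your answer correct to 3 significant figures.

Components: v_x = 34.7 cos 65.0° = 14.66 m/s, v_y = 34.7 sin 65.0° = 31.45 m/s.
Time of flight (same landing height): t = 2 v_y / g = 2 × 31.45 / 10 = 6.290 s.
Range: R = v_x · t = 14.66 × 6.290 = 92.2 m.

92.2 m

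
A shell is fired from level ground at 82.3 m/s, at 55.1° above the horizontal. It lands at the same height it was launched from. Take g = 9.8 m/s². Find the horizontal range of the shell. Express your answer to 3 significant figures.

649 m

For level ground, R = v₀² sin(2θ) / g.
sin(2 × 55.1°) = sin 110.2° = 0.9385.
R = (82.3)² × 0.9385 / 9.8 = 649 m.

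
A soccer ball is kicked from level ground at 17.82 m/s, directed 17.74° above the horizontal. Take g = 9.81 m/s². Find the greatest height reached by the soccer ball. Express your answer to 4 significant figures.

Vertical component of launch velocity: v_y = 17.82 sin 17.74° = 5.4297 m/s.
At the highest point the vertical velocity is zero, so v_y² = 2 g h_max.
h_max = (5.4297)² / (2 × 9.81) = 29.482 / 19.62 = 1.503 m.

1.503 m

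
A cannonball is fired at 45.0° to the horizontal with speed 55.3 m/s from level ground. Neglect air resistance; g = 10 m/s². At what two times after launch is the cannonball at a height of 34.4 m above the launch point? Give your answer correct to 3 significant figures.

1.01 s and 6.81 s

v_y0 = 55.3 sin 45.0° = 39.10 m/s.
Set y = v_y0 t − ½ g t² = 34.4: 5.000 t² − 39.10 t + 34.4 = 0.
t = [39.10 ± √(1529 − 688.0)] / 10 = (39.10 ± 29.00) / 10, giving t = 1.01 s or t = 6.81 s.
So the cannonball is at 34.4 m at t = 1.01 s (rising) and t = 6.81 s (falling).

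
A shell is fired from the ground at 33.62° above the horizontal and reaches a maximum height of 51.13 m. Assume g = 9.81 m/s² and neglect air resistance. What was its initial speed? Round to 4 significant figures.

57.20 m/s

At maximum height v_y = 0, so (v₀ sin θ)² = 2 g H.
v₀ sin 33.62° = √(2 × 9.81 × 51.13) = 31.673 m/s.
v₀ = 31.673 / sin 33.62° = 31.673 / 0.5537 = 57.20 m/s.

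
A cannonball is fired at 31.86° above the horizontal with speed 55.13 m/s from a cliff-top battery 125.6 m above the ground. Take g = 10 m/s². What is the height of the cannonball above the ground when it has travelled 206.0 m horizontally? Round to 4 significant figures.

v_x = 55.13 cos 31.86° = 46.824 m/s, v_y0 = 55.13 sin 31.86° = 29.100 m/s.
Time to reach x = 206.0 m: t = x / v_x = 206.0 / 46.824 = 4.3995 s.
y = 125.6 + v_y0 t − ½ g t² = 125.6 + 29.100×4.3995 − 5.000×4.3995² = 156.8 m.

156.8 m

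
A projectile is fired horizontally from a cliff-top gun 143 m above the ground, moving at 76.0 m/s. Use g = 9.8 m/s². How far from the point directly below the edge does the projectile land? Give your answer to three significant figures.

Initial vertical velocity is zero, so the fall time comes from h = ½ g t²: t = √(2 × 143 / 9.8) = 5.402 s.
Horizontal motion is uniform at 76.0 m/s, so x = 76.0 × 5.402 = 411 m.

411 m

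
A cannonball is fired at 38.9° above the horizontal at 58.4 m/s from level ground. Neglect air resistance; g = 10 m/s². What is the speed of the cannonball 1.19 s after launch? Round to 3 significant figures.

51.8 m/s

v_x = 58.4 cos 38.9° = 45.45 m/s (constant).
v_y(t) = 58.4 sin 38.9° − g t = 36.67 − 10 × 1.19 = 24.77 m/s.
Speed = √(v_x² + v_y²) = √(2066 + 613.6) = 51.8 m/s.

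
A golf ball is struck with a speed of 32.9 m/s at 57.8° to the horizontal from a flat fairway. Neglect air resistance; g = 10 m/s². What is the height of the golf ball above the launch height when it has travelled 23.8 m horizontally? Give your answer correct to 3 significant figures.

v_x = 32.9 cos 57.8° = 17.53 m/s, v_y0 = 32.9 sin 57.8° = 27.84 m/s.
Time to reach x = 23.8 m: t = x / v_x = 23.8 / 17.53 = 1.358 s.
y = v_y0 t − ½ g t² = 27.84×1.358 − 5.000×1.358² = 28.6 m.

28.6 m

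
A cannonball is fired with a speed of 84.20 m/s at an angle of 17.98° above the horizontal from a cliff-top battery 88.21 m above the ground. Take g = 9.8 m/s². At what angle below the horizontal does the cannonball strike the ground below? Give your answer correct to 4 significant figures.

v_x = 84.20 cos 17.98° = 80.088 m/s.
At impact |v_y| = √(v_y0² + 2 g h) = √(25.991² + 2×9.8×88.21) = 49.035 m/s.
Angle below horizontal = arctan(|v_y| / v_x) = arctan(49.035 / 80.088) = 31.48°.

31.48°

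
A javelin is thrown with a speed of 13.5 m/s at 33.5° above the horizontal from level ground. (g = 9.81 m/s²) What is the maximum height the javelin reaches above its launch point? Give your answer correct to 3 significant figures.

Vertical component of launch velocity: v_y = 13.5 sin 33.5° = 7.451 m/s.
At the highest point the vertical velocity is zero, so v_y² = 2 g h_max.
h_max = (7.451)² / (2 × 9.81) = 55.52 / 19.62 = 2.83 m.

2.83 m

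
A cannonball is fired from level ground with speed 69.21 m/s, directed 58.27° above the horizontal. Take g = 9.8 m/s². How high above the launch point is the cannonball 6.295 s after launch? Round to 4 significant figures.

176.4 m

v_y0 = 69.21 sin 58.27° = 58.866 m/s.
y(t) = v_y0 t − ½ g t² = 58.866×6.295 − 4.900×6.295² = 176.4 m.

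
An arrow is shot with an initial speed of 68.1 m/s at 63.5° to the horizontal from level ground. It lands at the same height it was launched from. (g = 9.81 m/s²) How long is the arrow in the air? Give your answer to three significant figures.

Vertical component: v_y = 68.1 sin 63.5° = 60.95 m/s.
For a projectile landing at launch height, time of flight is t = 2 v_y / g = 2 × 60.95 / 9.81 = 12.4 s.

12.4 s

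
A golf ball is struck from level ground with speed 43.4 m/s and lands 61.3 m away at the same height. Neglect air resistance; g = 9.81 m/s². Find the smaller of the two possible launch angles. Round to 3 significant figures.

9.31°

Level-ground range: R = v₀² sin(2θ)/g ⇒ sin 2θ = R g / v₀² = 61.3×9.81/43.4² = 0.3193.
2θ = arcsin(0.3193) = 18.62° or 180° − 18.62° = 161.38°.
So θ = 9.31° or θ = 80.7°.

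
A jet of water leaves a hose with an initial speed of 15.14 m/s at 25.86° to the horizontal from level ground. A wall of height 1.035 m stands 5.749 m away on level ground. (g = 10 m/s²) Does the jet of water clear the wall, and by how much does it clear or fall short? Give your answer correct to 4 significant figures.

Yes — it clears the wall by 0.8613 m.

v_x = 15.14 cos 25.86° = 13.624 m/s; v_y0 = 15.14 sin 25.86° = 6.6037 m/s.
Time to reach the wall: t = 5.749 / 13.624 = 0.42198 s.
Height at that point: y = 6.6037×0.42198 − 5.000×0.42198² = 1.8963 m.
That is 1.8963 − 1.035 = 0.8613 m above the top of the wall, so the jet of water clears it.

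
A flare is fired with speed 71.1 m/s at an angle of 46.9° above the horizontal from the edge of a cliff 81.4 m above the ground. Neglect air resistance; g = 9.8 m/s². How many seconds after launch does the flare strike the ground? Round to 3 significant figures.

12.0 s

Vertical component: v_y = 71.1 sin 46.9° = 51.91 m/s.
Taking up as positive with launch at y = 81.4 m, landing at y = 0: 0 = 81.4 + 51.91 t − ½(9.8) t².
Solving 4.900 t² − 51.91 t − 81.4 = 0 gives t = [51.91 + √(51.91² + 4·4.900·81.4)] / 9.800 = 12.0 s.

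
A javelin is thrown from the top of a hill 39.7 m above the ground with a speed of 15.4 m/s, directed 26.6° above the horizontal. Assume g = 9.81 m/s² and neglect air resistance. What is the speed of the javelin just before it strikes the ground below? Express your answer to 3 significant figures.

31.9 m/s

v_x = 15.4 cos 26.6° = 13.77 m/s is unchanged throughout.
For the vertical component, v_y² = v_y0² + 2 g h = (6.895)² + 2×9.81×39.7 = 826.5, so |v_y| = 28.75 m/s.
Impact speed = √(v_x² + v_y²) = √(189.6 + 826.5) = 31.9 m/s.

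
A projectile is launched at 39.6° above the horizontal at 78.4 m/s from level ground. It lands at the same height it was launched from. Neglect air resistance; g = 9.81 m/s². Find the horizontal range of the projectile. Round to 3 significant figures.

For level ground, R = v₀² sin(2θ) / g.
sin(2 × 39.6°) = sin 79.20° = 0.9823.
R = (78.4)² × 0.9823 / 9.81 = 615 m.

615 m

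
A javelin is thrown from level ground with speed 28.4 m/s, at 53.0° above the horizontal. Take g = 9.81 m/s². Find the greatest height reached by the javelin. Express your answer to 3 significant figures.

Vertical component of launch velocity: v_y = 28.4 sin 53.0° = 22.68 m/s.
At the highest point the vertical velocity is zero, so v_y² = 2 g h_max.
h_max = (22.68)² / (2 × 9.81) = 514.4 / 19.62 = 26.2 m.

26.2 m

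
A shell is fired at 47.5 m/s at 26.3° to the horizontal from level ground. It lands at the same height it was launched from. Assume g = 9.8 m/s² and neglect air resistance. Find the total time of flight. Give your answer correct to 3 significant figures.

Vertical component: v_y = 47.5 sin 26.3° = 21.05 m/s.
For a projectile landing at launch height, time of flight is t = 2 v_y / g = 2 × 21.05 / 9.8 = 4.30 s.

4.30 s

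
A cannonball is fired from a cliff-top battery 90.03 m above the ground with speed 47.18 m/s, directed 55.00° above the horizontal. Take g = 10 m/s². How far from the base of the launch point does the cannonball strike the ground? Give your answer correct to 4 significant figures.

259.9 m

Components: v_x = 47.18 cos 55.00° = 27.061 m/s, v_y = 47.18 sin 55.00° = 38.648 m/s.
Vertical: 0 = 90.03 + 38.648 t − ½(10) t² ⇒ 5.000 t² − 38.648 t − 90.03 = 0.
t = [38.648 + √(1493.7 + 1800.6)] / 10.00 = 9.6044 s.
Horizontal: R = v_x · t = 27.061 × 9.6044 = 259.9 m.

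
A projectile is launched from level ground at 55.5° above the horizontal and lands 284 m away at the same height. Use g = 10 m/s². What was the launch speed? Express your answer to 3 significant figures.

55.2 m/s

On level ground, R = v₀² sin(2θ) / g, so v₀ = √(R g / sin 2θ).
sin(2 × 55.5°) = 0.9336.
v₀ = √(284 × 10 / 0.9336) = √3042 = 55.2 m/s.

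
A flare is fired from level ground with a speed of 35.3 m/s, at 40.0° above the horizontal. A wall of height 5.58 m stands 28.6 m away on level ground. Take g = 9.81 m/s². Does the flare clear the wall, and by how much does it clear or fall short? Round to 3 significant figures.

v_x = 35.3 cos 40.0° = 27.04 m/s; v_y0 = 35.3 sin 40.0° = 22.69 m/s.
Time to reach the wall: t = 28.6 / 27.04 = 1.058 s.
Height at that point: y = 22.69×1.058 − 4.905×1.058² = 18.52 m.
That is 18.52 − 5.58 = 12.9 m above the top of the wall, so the flare clears it.

Yes — it clears the wall by 12.9 m.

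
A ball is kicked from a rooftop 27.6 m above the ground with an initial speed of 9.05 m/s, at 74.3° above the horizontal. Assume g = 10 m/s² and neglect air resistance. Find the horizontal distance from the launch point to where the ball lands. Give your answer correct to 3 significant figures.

8.27 m

Components: v_x = 9.05 cos 74.3° = 2.449 m/s, v_y = 9.05 sin 74.3° = 8.712 m/s.
Vertical: 0 = 27.6 + 8.712 t − ½(10) t² ⇒ 5.000 t² − 8.712 t − 27.6 = 0.
t = [8.712 + √(75.90 + 552.0)] / 10.00 = 3.377 s.
Horizontal: R = v_x · t = 2.449 × 3.377 = 8.27 m.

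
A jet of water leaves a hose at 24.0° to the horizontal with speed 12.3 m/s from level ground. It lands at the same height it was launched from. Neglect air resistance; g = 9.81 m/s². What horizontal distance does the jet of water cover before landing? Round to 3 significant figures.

11.5 m

Components: v_x = 12.3 cos 24.0° = 11.24 m/s, v_y = 12.3 sin 24.0° = 5.003 m/s.
Time of flight (same landing height): t = 2 v_y / g = 2 × 5.003 / 9.81 = 1.020 s.
Range: R = v_x · t = 11.24 × 1.020 = 11.5 m.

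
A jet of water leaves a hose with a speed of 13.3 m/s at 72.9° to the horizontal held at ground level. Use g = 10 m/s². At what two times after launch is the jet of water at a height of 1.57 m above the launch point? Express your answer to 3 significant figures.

0.130 s and 2.41 s

v_y0 = 13.3 sin 72.9° = 12.71 m/s.
Set y = v_y0 t − ½ g t² = 1.57: 5.000 t² − 12.71 t + 1.57 = 0.
t = [12.71 ± √(161.5 − 31.40)] / 10 = (12.71 ± 11.41) / 10, giving t = 0.130 s or t = 2.41 s.
So the jet of water is at 1.57 m at t = 0.130 s (rising) and t = 2.41 s (falling).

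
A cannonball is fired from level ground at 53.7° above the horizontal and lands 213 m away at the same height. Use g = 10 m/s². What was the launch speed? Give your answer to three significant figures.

47.2 m/s

On level ground, R = v₀² sin(2θ) / g, so v₀ = √(R g / sin 2θ).
sin(2 × 53.7°) = 0.9542.
v₀ = √(213 × 10 / 0.9542) = √2232 = 47.2 m/s.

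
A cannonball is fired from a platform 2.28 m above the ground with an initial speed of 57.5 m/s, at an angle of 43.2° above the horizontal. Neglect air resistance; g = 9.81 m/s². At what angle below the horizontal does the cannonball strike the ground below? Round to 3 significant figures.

43.6°

v_x = 57.5 cos 43.2° = 41.92 m/s.
At impact |v_y| = √(v_y0² + 2 g h) = √(39.36² + 2×9.81×2.28) = 39.92 m/s.
Angle below horizontal = arctan(|v_y| / v_x) = arctan(39.92 / 41.92) = 43.6°.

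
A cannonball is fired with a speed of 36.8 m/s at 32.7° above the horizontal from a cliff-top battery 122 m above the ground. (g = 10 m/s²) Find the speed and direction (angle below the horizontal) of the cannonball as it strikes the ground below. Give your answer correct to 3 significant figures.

61.6 m/s at 59.8° below the horizontal

v_x = 36.8 cos 32.7° = 30.97 m/s (constant).
|v_y| at impact = √((19.88)² + 2×10×122) = 53.25 m/s.
Speed = √(30.97² + 53.25²) = 61.6 m/s; angle = arctan(53.25/30.97) = 59.8° below horizontal.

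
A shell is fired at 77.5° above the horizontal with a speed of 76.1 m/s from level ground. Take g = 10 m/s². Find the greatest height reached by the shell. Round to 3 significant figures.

276 m

Vertical component of launch velocity: v_y = 76.1 sin 77.5° = 74.30 m/s.
At the highest point the vertical velocity is zero, so v_y² = 2 g h_max.
h_max = (74.30)² / (2 × 10) = 5520 / 20.00 = 276 m.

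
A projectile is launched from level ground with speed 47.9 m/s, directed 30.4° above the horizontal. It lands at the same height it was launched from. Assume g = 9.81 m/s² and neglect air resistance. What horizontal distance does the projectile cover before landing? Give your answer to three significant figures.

Components: v_x = 47.9 cos 30.4° = 41.31 m/s, v_y = 47.9 sin 30.4° = 24.24 m/s.
Time of flight (same landing height): t = 2 v_y / g = 2 × 24.24 / 9.81 = 4.942 s.
Range: R = v_x · t = 41.31 × 4.942 = 204 m.

204 m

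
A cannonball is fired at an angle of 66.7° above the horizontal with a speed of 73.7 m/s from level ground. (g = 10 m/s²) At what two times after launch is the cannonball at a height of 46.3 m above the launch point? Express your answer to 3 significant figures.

0.723 s and 12.8 s

v_y0 = 73.7 sin 66.7° = 67.69 m/s.
Set y = v_y0 t − ½ g t² = 46.3: 5.000 t² − 67.69 t + 46.3 = 0.
t = [67.69 ± √(4582 − 926.0)] / 10 = (67.69 ± 60.46) / 10, giving t = 0.723 s or t = 12.8 s.
So the cannonball is at 46.3 m at t = 0.723 s (rising) and t = 12.8 s (falling).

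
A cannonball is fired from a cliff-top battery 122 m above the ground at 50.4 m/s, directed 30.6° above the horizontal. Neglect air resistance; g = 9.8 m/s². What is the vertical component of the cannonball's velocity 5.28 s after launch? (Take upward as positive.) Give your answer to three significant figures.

Initial vertical component: v_y0 = 50.4 sin 30.6° = 25.66 m/s.
v_y(t) = v_y0 − g t = 25.66 − 9.8 × 5.28 = -26.1 m/s.

-26.1 m/s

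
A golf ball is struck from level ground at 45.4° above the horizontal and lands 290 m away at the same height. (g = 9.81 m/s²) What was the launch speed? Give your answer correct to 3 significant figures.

On level ground, R = v₀² sin(2θ) / g, so v₀ = √(R g / sin 2θ).
sin(2 × 45.4°) = 0.9999.
v₀ = √(290 × 9.81 / 0.9999) = √2845 = 53.3 m/s.

53.3 m/s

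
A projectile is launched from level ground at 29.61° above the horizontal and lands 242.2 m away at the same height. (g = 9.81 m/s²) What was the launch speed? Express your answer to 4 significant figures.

On level ground, R = v₀² sin(2θ) / g, so v₀ = √(R g / sin 2θ).
sin(2 × 29.61°) = 0.8591.
v₀ = √(242.2 × 9.81 / 0.8591) = √2765.7 = 52.59 m/s.

52.59 m/s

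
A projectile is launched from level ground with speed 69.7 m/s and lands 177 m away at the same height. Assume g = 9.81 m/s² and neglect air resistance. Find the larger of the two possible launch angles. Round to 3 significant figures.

79.5°

Level-ground range: R = v₀² sin(2θ)/g ⇒ sin 2θ = R g / v₀² = 177×9.81/69.7² = 0.3574.
2θ = arcsin(0.3574) = 20.94° or 180° − 20.94° = 159.06°.
So θ = 10.5° or θ = 79.5°.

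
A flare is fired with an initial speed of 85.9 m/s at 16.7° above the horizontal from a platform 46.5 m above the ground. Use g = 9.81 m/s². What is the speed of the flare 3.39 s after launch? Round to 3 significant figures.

82.7 m/s

v_x = 85.9 cos 16.7° = 82.28 m/s (constant).
v_y(t) = 85.9 sin 16.7° − g t = 24.68 − 9.81 × 3.39 = -8.576 m/s.
Speed = √(v_x² + v_y²) = √(6770 + 73.55) = 82.7 m/s.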